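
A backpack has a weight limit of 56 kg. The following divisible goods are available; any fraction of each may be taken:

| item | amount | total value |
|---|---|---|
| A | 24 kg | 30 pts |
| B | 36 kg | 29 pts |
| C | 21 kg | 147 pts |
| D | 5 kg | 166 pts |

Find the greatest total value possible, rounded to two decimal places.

347.83

Take in order of value per unit:
- D (166/5 per unit): all 5 → value 166, running total 166.00
- C (147/21 per unit): all 21 → value 147, running total 313.00
- A (30/24 per unit): all 24 → value 30, running total 343.00
- B (29/36 per unit): 6 of 36 → value 6×29/36 = 4.8333, running total 347.83
Total 347.83.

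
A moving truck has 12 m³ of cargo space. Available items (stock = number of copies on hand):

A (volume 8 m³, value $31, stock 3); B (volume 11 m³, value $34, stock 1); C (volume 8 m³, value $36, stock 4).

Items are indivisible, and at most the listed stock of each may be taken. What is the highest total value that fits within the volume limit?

$36

Top feasible selections:
- 1×C: volume 8, value 36
- 1×B: volume 11, value 34
- 1×A: volume 8, value 31
Best: $36.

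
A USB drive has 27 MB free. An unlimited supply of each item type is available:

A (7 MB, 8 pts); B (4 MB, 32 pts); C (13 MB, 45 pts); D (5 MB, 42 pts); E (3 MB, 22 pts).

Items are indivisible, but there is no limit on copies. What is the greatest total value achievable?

222 pts

Best value-per-unit is D at 42/5; filling with it alone gives 5×42 = 210.
Optimal mix: 3×B + 3×D → size 27, value 222.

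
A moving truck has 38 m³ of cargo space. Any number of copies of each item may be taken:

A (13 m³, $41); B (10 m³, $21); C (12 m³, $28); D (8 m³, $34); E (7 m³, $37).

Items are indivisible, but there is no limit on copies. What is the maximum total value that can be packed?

$185

Best value-per-unit is E at 37/7, and filling with it alone uses volume 5×7=35. No mix of the others beats 5×37 = 185.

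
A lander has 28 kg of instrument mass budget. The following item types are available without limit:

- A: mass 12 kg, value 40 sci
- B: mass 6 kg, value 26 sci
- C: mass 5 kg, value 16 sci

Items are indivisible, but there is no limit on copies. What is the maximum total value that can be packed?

Best value-per-unit is B at 26/6; filling with it alone gives 4×26 = 104.
Optimal mix: 3×B + 2×C → mass 28, value 110.

110 sci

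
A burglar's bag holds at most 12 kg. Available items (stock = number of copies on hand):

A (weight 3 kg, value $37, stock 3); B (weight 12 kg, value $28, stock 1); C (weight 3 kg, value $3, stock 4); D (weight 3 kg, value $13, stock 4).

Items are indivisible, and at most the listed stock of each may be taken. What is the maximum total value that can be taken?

$124

Top feasible selections:
- 3×A + 1×D: weight 12, value 124
- 3×A + 1×C: weight 12, value 114
Best: $124.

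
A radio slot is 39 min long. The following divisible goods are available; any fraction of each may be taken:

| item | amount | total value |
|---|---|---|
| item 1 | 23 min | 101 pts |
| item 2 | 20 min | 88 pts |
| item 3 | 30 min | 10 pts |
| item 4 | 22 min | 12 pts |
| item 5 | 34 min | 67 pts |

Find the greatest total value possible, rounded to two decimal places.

171.43

Take in order of value per unit:
- item 2 (88/20 per unit): all 20 → value 88, running total 88.00
- item 1 (101/23 per unit): 19 of 23 → value 19×101/23 = 83.4348, running total 171.43
Total 171.43.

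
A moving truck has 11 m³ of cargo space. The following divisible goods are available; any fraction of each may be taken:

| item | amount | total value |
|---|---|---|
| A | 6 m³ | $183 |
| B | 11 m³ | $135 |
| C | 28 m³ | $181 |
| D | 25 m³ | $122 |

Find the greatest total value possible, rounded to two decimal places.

Take in order of value per unit:
- A (183/6 per unit): all 6 → value 183, running total 183.00
- B (135/11 per unit): 5 of 11 → value 5×135/11 = 61.3636, running total 244.36
Total 244.36.

244.36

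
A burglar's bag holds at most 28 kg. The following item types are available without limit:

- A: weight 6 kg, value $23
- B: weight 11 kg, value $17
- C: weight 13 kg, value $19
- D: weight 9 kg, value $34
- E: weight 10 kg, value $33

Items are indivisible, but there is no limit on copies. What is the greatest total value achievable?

$103

Best value-per-unit is A at 23/6; filling with it alone gives 4×23 = 92.
Optimal mix: 3×A + 1×D → weight 27, value 103.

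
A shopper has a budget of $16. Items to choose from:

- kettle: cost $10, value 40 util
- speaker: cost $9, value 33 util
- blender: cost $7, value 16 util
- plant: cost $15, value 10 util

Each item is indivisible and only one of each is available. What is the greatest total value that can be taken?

Check high-value combinations within $16:
- speaker+blender: cost 9+7=16, value 33+16=49
- kettle: cost 10, value 40
- speaker: cost 9, value 33
- blender: cost 7, value 16
- plant: cost 15, value 10
Best: 49 util.

49 util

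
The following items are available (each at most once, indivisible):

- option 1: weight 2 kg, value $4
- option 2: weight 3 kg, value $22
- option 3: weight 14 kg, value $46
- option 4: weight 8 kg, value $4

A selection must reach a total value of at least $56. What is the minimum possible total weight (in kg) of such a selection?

17

Subsets with value ≥ 56, sorted by total weight:
- option 2+option 3: weight 17, value 68
- option 1+option 2+option 3: weight 19, value 72
- option 2+option 3+option 4: weight 25, value 72
Minimum weight: 17 kg.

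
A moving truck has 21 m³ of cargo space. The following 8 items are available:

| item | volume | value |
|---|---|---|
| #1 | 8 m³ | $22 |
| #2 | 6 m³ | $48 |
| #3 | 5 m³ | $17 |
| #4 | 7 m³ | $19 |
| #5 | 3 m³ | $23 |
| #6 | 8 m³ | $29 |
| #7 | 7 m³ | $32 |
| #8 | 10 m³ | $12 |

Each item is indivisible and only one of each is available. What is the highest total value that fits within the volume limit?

$120

This is a 0/1 knapsack; check combinations near the capacity.
- #2+#3+#5+#7: volume 6+5+3+7=21, value 48+17+23+32=120
- #2+#6+#7: volume 6+8+7=21, value 48+29+32=109
- #2+#3+#4+#5: volume 6+5+7+3=21, value 48+17+19+23=107
- #2+#5+#7: volume 6+3+7=16, value 48+23+32=103
Best: $120.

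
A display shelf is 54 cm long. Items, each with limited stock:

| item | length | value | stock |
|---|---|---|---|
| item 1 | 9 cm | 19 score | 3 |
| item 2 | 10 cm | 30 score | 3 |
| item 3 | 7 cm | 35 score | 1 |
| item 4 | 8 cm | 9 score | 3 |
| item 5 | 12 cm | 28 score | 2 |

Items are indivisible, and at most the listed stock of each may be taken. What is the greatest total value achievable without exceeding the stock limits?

153 score

Best selections within length 54 and stock limits:
- 3×item 2 + 1×item 3 + 1×item 5: length 49, value 153
- 1×item 1 + 3×item 2 + 1×item 3 + 1×item 4: length 54, value 153
- 3×item 1 + 2×item 2 + 1×item 3: length 54, value 152
Best: 153 score.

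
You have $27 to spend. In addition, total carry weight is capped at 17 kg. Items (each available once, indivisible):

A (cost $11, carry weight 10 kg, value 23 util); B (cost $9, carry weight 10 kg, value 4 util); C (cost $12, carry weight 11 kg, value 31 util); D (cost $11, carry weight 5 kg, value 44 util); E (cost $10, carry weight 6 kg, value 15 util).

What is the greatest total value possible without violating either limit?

Feasible sets respecting both limits:
- C+D: cost 23, carry weight 16, value 75
- A+D: cost 22, carry weight 15, value 67
- D+E: cost 21, carry weight 11, value 59
Best: 75 util.

75 util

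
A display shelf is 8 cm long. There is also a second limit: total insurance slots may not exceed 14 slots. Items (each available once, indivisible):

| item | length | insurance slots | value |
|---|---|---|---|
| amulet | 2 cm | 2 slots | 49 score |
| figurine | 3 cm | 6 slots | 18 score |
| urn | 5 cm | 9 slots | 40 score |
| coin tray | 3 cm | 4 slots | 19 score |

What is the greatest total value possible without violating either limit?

Feasible sets respecting both limits:
- amulet+urn: length 7, insurance slots 11, value 89
- amulet+figurine+coin tray: length 8, insurance slots 12, value 86
- amulet+coin tray: length 5, insurance slots 6, value 68
- amulet+figurine: length 5, insurance slots 8, value 67
Best: 89 score.

89 score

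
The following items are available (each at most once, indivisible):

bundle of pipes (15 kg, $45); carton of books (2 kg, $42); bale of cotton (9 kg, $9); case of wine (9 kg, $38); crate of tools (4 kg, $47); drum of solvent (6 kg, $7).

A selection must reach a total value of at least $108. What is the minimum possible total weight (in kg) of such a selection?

Subsets with value ≥ 108, sorted by total weight:
- carton of books+case of wine+crate of tools: weight 15, value 127
- bundle of pipes+carton of books+crate of tools: weight 21, value 134
Minimum weight: 15 kg.

15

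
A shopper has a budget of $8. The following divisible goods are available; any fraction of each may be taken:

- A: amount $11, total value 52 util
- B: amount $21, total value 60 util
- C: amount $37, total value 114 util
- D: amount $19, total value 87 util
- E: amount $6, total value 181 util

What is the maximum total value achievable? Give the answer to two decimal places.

190.45

Take in order of value per unit:
- E (181/6 per unit): all 6 → value 181, running total 181.00
- A (52/11 per unit): 2 of 11 → value 2×52/11 = 9.4545, running total 190.45
Total 190.45.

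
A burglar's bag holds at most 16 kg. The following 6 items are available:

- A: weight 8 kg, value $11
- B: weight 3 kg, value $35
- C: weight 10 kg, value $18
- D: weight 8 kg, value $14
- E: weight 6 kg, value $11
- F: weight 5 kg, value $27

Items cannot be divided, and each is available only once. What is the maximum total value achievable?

$76

This is a 0/1 knapsack; check combinations near the capacity.
- B+D+F: weight 3+8+5=16, value 35+14+27=76
- B+E+F: weight 3+6+5=14, value 35+11+27=73
- A+B+F: weight 8+3+5=16, value 11+35+27=73
Best: $76.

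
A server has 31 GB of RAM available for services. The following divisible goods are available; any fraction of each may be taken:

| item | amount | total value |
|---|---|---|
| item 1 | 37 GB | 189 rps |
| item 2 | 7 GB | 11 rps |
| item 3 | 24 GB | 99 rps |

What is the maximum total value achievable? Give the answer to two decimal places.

Take in order of value per unit:
- item 1 (189/37 per unit): 31 of 37 → value 31×189/37 = 158.3514, running total 158.35
Total 158.35.

158.35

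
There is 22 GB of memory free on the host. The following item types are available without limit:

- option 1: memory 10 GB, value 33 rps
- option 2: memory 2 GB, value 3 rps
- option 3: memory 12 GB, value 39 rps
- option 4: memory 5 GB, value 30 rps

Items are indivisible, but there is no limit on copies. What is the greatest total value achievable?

Best value-per-unit is option 4 at 30/5; filling with it alone gives 4×30 = 120.
Optimal mix: 1×option 2 + 4×option 4 → memory 22, value 123.

123 rps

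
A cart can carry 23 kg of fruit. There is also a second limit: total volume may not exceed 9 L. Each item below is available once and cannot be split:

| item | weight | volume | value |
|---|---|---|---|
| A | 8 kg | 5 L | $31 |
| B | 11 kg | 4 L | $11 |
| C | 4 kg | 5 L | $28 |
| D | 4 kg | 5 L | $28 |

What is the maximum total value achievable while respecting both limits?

$42

Feasible sets respecting both limits:
- A+B: weight 19, volume 9, value 42
- B+C: weight 15, volume 9, value 39
- B+D: weight 15, volume 9, value 39
- A: weight 8, volume 5, value 31
Best: $42.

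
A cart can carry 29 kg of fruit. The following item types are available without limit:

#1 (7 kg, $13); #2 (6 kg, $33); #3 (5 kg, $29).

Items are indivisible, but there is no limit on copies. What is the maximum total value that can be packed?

$161

Best value-per-unit is #3 at 29/5; filling with it alone gives 5×29 = 145.
Optimal mix: 4×#2 + 1×#3 → weight 29, value 161.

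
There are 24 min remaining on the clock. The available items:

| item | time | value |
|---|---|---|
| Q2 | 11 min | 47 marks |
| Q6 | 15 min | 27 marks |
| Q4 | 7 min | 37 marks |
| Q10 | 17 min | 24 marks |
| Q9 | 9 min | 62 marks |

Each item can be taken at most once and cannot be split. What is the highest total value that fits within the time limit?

Check high-value combinations within 24 min:
- Q2+Q9: time 11+9=20, value 47+62=109
- Q4+Q9: time 7+9=16, value 37+62=99
- Q6+Q9: time 15+9=24, value 27+62=89
Best: 109 marks.

109 marks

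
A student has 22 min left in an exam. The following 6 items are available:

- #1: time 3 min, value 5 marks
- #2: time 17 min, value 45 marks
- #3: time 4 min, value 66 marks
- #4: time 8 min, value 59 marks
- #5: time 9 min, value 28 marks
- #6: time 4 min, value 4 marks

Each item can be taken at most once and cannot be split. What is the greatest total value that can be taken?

Check high-value combinations within 22 min:
- #3+#4+#5: time 4+8+9=21, value 66+59+28=153
- #1+#3+#4+#6: time 3+4+8+4=19, value 5+66+59+4=134
- #1+#3+#4: time 3+4+8=15, value 5+66+59=130
- #3+#4+#6: time 4+8+4=16, value 66+59+4=129
Best: 153 marks.

153 marks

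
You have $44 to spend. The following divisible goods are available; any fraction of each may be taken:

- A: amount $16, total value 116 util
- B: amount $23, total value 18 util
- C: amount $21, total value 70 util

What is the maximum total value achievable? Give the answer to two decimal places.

191.48

Take in order of value per unit:
- A (116/16 per unit): all 16 → value 116, running total 116.00
- C (70/21 per unit): all 21 → value 70, running total 186.00
- B (18/23 per unit): 7 of 23 → value 7×18/23 = 5.4783, running total 191.48
Total 191.48.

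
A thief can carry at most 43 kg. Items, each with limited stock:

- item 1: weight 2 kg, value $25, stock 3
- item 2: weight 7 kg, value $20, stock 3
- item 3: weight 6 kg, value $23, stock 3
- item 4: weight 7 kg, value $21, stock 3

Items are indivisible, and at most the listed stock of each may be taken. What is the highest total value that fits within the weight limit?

$186

Best selections within weight 43 and stock limits:
- 3×item 1 + 3×item 3 + 2×item 4: weight 38, value 186
- 3×item 1 + 1×item 2 + 3×item 3 + 1×item 4: weight 38, value 185
- 3×item 1 + 2×item 2 + 3×item 3: weight 38, value 184
Best: $186.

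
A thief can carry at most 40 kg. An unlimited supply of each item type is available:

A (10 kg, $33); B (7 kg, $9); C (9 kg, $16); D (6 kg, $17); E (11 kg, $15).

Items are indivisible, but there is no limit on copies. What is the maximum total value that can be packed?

Best value-per-unit is A at 33/10, and filling with it alone uses weight 4×10=40. No mix of the others beats 4×33 = 132.

$132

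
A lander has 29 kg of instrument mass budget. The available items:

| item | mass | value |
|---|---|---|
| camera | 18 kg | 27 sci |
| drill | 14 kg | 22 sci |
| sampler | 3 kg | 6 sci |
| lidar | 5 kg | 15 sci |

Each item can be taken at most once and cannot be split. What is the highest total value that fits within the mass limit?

This is a 0/1 knapsack; check combinations near the capacity.
- camera+sampler+lidar: mass 18+3+5=26, value 27+6+15=48
- drill+sampler+lidar: mass 14+3+5=22, value 22+6+15=43
- camera+lidar: mass 18+5=23, value 27+15=42
- drill+lidar: mass 14+5=19, value 22+15=37
- camera+sampler: mass 18+3=21, value 27+6=33
Best: 48 sci.

48 sci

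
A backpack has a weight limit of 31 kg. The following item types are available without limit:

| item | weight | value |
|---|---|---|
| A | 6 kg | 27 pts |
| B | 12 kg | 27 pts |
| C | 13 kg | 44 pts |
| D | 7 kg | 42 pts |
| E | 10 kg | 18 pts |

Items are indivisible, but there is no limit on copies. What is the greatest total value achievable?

168 pts

Best value-per-unit is D at 42/7, and filling with it alone uses weight 4×7=28. No mix of the others beats 4×42 = 168.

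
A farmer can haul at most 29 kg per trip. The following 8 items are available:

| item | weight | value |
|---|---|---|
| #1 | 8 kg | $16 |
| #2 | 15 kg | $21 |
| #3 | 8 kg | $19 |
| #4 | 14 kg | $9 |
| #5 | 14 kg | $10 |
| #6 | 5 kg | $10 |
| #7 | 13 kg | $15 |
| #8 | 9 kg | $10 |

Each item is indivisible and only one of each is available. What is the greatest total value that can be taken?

Check high-value combinations within 29 kg:
- #2+#3+#6: weight 15+8+5=28, value 21+19+10=50
- #1+#3+#7: weight 8+8+13=29, value 16+19+15=50
- #1+#2+#6: weight 8+15+5=28, value 16+21+10=47
- #1+#3+#6: weight 8+8+5=21, value 16+19+10=45
Best: $50.

$50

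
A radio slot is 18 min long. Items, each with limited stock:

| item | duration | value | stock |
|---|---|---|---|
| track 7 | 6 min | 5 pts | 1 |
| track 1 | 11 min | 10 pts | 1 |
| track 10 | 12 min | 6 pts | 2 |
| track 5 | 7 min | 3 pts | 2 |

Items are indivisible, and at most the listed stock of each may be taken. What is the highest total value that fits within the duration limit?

15 pts

Top feasible selections:
- 1×track 7 + 1×track 1: duration 17, value 15
- 1×track 1 + 1×track 5: duration 18, value 13
Best: 15 pts.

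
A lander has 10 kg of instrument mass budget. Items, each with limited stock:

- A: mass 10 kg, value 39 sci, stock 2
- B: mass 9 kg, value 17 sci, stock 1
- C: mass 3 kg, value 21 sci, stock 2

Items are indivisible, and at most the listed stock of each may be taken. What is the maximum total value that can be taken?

42 sci

Best selections within mass 10 and stock limits:
- 2×C: mass 6, value 42
- 1×A: mass 10, value 39
- 1×C: mass 3, value 21
Best: 42 sci.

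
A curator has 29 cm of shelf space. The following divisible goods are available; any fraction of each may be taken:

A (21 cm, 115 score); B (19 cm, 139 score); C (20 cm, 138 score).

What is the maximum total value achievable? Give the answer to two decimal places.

Take in order of value per unit:
- B (139/19 per unit): all 19 → value 139, running total 139.00
- C (138/20 per unit): 10 of 20 → value 10×138/20 = 69.0000, running total 208.00
Total 208.00.

208.00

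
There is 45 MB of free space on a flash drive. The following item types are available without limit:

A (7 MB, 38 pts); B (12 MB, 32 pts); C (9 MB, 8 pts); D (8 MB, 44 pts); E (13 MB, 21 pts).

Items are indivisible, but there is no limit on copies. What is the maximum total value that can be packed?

246 pts

Best value-per-unit is D at 44/8; filling with it alone gives 5×44 = 220.
Optimal mix: 3×A + 3×D → size 45, value 246.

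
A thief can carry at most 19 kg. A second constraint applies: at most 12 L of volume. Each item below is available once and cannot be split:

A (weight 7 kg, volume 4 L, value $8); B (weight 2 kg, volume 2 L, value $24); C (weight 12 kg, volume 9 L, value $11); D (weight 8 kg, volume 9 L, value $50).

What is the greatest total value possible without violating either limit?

Feasible sets respecting both limits:
- B+D: weight 10, volume 11, value 74
- D: weight 8, volume 9, value 50
- B+C: weight 14, volume 11, value 35
- A+B: weight 9, volume 6, value 32
Best: $74.

$74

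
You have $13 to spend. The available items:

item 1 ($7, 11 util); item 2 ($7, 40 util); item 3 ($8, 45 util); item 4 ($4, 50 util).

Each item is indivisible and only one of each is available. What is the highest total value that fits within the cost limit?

This is a 0/1 knapsack; check combinations near the capacity.
- item 3+item 4: cost 8+4=12, value 45+50=95
- item 2+item 4: cost 7+4=11, value 40+50=90
- item 1+item 4: cost 7+4=11, value 11+50=61
- item 4: cost 4, value 50
- item 3: cost 8, value 45
Best: 95 util.

95 util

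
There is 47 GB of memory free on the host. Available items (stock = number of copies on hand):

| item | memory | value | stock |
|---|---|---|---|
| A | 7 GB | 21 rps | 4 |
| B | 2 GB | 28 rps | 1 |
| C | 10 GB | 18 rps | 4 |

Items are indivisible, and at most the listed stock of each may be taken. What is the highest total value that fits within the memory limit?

Best selections within memory 47 and stock limits:
- 4×A + 1×B + 1×C: memory 40, value 130
- 3×A + 1×B + 2×C: memory 43, value 127
- 2×A + 1×B + 3×C: memory 46, value 124
Best: 130 rps.

130 rps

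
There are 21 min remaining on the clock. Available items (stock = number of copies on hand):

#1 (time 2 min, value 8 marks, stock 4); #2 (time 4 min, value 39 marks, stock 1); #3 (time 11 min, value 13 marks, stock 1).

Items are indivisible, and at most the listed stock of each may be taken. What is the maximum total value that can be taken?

Top feasible selections:
- 3×#1 + 1×#2 + 1×#3: time 21, value 76
- 4×#1 + 1×#2: time 12, value 71
Best: 76 marks.

76 marks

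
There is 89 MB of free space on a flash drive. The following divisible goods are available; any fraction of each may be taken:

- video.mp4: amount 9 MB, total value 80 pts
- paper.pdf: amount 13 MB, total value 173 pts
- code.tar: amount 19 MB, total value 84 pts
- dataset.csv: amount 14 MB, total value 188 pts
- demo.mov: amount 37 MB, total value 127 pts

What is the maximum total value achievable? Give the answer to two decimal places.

Take in order of value per unit:
- dataset.csv (188/14 per unit): all 14 → value 188, running total 188.00
- paper.pdf (173/13 per unit): all 13 → value 173, running total 361.00
- video.mp4 (80/9 per unit): all 9 → value 80, running total 441.00
- code.tar (84/19 per unit): all 19 → value 84, running total 525.00
- demo.mov (127/37 per unit): 34 of 37 → value 34×127/37 = 116.7027, running total 641.70
Total 641.70.

641.70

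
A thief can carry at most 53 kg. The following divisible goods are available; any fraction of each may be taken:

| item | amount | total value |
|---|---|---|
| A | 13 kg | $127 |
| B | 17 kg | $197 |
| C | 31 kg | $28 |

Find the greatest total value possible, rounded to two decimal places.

344.77

Take in order of value per unit:
- B (197/17 per unit): all 17 → value 197, running total 197.00
- A (127/13 per unit): all 13 → value 127, running total 324.00
- C (28/31 per unit): 23 of 31 → value 23×28/31 = 20.7742, running total 344.77
Total 344.77.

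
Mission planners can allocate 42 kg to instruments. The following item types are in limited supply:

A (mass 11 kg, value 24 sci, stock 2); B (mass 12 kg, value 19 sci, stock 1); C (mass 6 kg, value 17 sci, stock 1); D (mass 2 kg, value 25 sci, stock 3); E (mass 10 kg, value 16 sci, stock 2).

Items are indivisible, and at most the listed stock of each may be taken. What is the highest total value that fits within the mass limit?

Best selections within mass 42 and stock limits:
- 2×A + 1×B + 3×D: mass 40, value 142
- 2×A + 1×C + 3×D: mass 34, value 140
Best: 142 sci.

142 sci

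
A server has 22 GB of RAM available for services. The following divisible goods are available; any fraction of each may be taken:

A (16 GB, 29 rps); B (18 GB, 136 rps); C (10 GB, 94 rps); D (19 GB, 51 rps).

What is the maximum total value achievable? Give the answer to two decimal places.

Take in order of value per unit:
- C (94/10 per unit): all 10 → value 94, running total 94.00
- B (136/18 per unit): 12 of 18 → value 12×136/18 = 90.6667, running total 184.67
Total 184.67.

184.67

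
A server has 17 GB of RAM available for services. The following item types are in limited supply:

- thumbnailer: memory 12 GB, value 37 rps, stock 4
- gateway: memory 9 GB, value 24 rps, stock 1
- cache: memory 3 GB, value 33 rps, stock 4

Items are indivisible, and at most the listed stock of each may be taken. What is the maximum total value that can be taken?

132 rps

Top feasible selections:
- 4×cache: memory 12, value 132
- 3×cache: memory 9, value 99
Best: 132 rps.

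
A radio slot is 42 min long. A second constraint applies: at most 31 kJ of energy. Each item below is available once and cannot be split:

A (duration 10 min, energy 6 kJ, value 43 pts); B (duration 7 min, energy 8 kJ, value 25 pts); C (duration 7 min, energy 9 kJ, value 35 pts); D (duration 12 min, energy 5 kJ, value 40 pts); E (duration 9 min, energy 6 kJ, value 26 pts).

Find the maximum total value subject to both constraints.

144 pts

Feasible sets respecting both limits:
- A+C+D+E: duration 38, energy 26, value 144
- A+B+C+D: duration 36, energy 28, value 143
- A+B+D+E: duration 38, energy 25, value 134
Best: 144 pts.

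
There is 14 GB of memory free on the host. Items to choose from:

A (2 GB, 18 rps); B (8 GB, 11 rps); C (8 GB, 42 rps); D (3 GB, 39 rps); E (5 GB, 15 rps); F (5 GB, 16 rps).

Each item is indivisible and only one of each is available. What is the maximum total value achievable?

This is a 0/1 knapsack; check combinations near the capacity.
- A+C+D: memory 2+8+3=13, value 18+42+39=99
- C+D: memory 8+3=11, value 42+39=81
- A+D+F: memory 2+3+5=10, value 18+39+16=73
Best: 99 rps.

99 rps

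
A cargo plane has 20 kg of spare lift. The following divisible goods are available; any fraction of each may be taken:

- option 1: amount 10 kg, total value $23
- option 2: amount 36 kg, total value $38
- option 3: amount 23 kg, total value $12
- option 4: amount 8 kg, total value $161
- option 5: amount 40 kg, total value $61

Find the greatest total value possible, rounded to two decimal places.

Take in order of value per unit:
- option 4 (161/8 per unit): all 8 → value 161, running total 161.00
- option 1 (23/10 per unit): all 10 → value 23, running total 184.00
- option 5 (61/40 per unit): 2 of 40 → value 2×61/40 = 3.0500, running total 187.05
Total 187.05.

187.05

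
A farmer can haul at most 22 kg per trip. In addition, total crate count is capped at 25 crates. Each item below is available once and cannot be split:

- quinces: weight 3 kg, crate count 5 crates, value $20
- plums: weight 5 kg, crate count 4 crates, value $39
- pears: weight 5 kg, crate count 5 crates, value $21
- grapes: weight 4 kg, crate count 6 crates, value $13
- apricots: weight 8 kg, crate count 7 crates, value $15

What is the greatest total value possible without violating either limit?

Feasible sets respecting both limits:
- quinces+plums+pears+apricots: weight 21, crate count 21, value 95
- quinces+plums+pears+grapes: weight 17, crate count 20, value 93
- plums+pears+grapes+apricots: weight 22, crate count 22, value 88
Best: $95.

$95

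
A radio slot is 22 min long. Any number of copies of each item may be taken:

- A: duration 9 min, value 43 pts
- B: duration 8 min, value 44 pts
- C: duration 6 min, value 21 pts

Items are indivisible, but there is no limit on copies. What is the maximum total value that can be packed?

Best value-per-unit is B at 44/8; filling with it alone gives 2×44 = 88.
Optimal mix: 2×B + 1×C → duration 22, value 109.

109 pts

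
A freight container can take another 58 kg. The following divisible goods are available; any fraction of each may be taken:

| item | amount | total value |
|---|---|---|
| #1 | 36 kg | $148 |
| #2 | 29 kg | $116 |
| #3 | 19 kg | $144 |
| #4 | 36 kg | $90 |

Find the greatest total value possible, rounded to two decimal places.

Take in order of value per unit:
- #3 (144/19 per unit): all 19 → value 144, running total 144.00
- #1 (148/36 per unit): all 36 → value 148, running total 292.00
- #2 (116/29 per unit): 3 of 29 → value 3×116/29 = 12.0000, running total 304.00
Total 304.00.

304.00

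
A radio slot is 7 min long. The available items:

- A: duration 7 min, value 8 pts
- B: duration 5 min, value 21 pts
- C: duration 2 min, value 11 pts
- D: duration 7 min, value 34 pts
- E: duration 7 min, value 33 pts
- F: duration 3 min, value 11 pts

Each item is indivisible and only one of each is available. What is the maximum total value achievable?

Check high-value combinations within 7 min:
- D: duration 7, value 34
- E: duration 7, value 33
- B+C: duration 5+2=7, value 21+11=32
Best: 34 pts.

34 pts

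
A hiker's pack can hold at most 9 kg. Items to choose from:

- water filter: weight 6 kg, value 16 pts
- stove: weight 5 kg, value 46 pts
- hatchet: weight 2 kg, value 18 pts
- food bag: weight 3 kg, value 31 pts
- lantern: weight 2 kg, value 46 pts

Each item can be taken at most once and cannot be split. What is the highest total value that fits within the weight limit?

110 pts

Check high-value combinations within 9 kg:
- stove+hatchet+lantern: weight 5+2+2=9, value 46+18+46=110
- hatchet+food bag+lantern: weight 2+3+2=7, value 18+31+46=95
- stove+lantern: weight 5+2=7, value 46+46=92
- food bag+lantern: weight 3+2=5, value 31+46=77
Best: 110 pts.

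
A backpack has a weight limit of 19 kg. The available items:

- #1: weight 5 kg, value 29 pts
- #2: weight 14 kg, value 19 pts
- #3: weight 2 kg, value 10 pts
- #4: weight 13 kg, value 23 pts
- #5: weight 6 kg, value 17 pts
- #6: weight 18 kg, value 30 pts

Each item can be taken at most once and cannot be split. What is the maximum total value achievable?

56 pts

Check high-value combinations within 19 kg:
- #1+#3+#5: weight 5+2+6=13, value 29+10+17=56
- #1+#4: weight 5+13=18, value 29+23=52
- #1+#2: weight 5+14=19, value 29+19=48
Best: 56 pts.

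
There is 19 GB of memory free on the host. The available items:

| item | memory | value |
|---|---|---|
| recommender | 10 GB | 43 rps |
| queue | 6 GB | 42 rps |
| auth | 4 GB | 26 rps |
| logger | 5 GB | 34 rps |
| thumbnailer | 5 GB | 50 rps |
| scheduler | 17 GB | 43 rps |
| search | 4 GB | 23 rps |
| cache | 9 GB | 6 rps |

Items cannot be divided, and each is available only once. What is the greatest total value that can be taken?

141 rps

Check high-value combinations within 19 GB:
- queue+auth+thumbnailer+search: memory 6+4+5+4=19, value 42+26+50+23=141
- auth+logger+thumbnailer+search: memory 4+5+5+4=18, value 26+34+50+23=133
- queue+logger+thumbnailer: memory 6+5+5=16, value 42+34+50=126
- queue+auth+logger+search: memory 6+4+5+4=19, value 42+26+34+23=125
- recommender+auth+thumbnailer: memory 10+4+5=19, value 43+26+50=119
Best: 141 rps.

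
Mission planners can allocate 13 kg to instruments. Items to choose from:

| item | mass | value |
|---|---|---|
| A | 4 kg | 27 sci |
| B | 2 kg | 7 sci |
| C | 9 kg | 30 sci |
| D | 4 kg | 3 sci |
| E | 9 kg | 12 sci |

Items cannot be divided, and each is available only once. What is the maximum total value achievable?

Check high-value combinations within 13 kg:
- A+C: mass 4+9=13, value 27+30=57
- A+E: mass 4+9=13, value 27+12=39
- A+B+D: mass 4+2+4=10, value 27+7+3=37
- B+C: mass 2+9=11, value 7+30=37
Best: 57 sci.

57 sci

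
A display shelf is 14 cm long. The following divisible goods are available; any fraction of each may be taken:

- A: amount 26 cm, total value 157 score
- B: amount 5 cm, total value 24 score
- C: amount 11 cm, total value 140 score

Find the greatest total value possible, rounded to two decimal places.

Take in order of value per unit:
- C (140/11 per unit): all 11 → value 140, running total 140.00
- A (157/26 per unit): 3 of 26 → value 3×157/26 = 18.1154, running total 158.12
Total 158.12.

158.12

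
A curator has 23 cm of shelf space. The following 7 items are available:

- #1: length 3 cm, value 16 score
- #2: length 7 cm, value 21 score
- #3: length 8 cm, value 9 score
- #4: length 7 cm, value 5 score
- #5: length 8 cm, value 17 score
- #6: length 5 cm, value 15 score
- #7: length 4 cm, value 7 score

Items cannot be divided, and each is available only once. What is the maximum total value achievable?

69 score

Check high-value combinations within 23 cm:
- #1+#2+#5+#6: length 3+7+8+5=23, value 16+21+17+15=69
- #1+#2+#5+#7: length 3+7+8+4=22, value 16+21+17+7=61
- #1+#2+#3+#6: length 3+7+8+5=23, value 16+21+9+15=61
Best: 69 score.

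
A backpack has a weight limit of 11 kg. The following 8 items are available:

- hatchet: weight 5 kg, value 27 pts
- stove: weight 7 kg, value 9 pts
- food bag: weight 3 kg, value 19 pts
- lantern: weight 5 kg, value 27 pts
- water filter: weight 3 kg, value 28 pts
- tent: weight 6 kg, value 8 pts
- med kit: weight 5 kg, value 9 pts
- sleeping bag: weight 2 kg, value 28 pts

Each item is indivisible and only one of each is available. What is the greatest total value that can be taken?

83 pts

Check high-value combinations within 11 kg:
- hatchet+water filter+sleeping bag: weight 5+3+2=10, value 27+28+28=83
- lantern+water filter+sleeping bag: weight 5+3+2=10, value 27+28+28=83
- food bag+water filter+sleeping bag: weight 3+3+2=8, value 19+28+28=75
- hatchet+food bag+sleeping bag: weight 5+3+2=10, value 27+19+28=74
Best: 83 pts.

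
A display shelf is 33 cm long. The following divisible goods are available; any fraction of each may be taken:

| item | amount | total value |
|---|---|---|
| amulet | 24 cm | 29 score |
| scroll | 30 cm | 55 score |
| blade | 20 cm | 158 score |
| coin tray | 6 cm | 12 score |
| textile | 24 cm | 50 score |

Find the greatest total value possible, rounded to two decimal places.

Take in order of value per unit:
- blade (158/20 per unit): all 20 → value 158, running total 158.00
- textile (50/24 per unit): 13 of 24 → value 13×50/24 = 27.0833, running total 185.08
Total 185.08.

185.08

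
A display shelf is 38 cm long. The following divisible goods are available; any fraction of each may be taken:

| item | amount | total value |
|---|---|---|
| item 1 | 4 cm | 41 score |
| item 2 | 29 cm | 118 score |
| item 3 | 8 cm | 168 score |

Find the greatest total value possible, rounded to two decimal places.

Take in order of value per unit:
- item 3 (168/8 per unit): all 8 → value 168, running total 168.00
- item 1 (41/4 per unit): all 4 → value 41, running total 209.00
- item 2 (118/29 per unit): 26 of 29 → value 26×118/29 = 105.7931, running total 314.79
Total 314.79.

314.79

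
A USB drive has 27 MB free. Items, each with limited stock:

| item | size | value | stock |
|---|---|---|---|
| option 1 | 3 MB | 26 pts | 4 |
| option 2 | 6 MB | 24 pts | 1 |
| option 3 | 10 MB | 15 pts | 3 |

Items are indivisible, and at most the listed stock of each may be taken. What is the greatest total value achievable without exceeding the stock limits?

Top feasible selections:
- 4×option 1 + 1×option 2: size 18, value 128
- 4×option 1 + 1×option 3: size 22, value 119
- 3×option 1 + 1×option 2 + 1×option 3: size 25, value 117
Best: 128 pts.

128 pts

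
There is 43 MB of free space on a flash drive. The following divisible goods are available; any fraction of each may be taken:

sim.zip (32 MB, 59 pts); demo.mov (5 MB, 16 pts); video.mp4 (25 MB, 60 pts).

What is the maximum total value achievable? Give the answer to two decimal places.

99.97

Take in order of value per unit:
- demo.mov (16/5 per unit): all 5 → value 16, running total 16.00
- video.mp4 (60/25 per unit): all 25 → value 60, running total 76.00
- sim.zip (59/32 per unit): 13 of 32 → value 13×59/32 = 23.9688, running total 99.97
Total 99.97.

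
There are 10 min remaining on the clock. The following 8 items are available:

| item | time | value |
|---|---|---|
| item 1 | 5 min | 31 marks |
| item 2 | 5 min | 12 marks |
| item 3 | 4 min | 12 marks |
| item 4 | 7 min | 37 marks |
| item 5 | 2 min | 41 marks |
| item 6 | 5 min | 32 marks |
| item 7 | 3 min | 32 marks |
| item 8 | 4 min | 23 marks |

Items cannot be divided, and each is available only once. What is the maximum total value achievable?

105 marks

Check high-value combinations within 10 min:
- item 5+item 6+item 7: time 2+5+3=10, value 41+32+32=105
- item 1+item 5+item 7: time 5+2+3=10, value 31+41+32=104
- item 5+item 7+item 8: time 2+3+4=9, value 41+32+23=96
- item 3+item 5+item 7: time 4+2+3=9, value 12+41+32=85
Best: 105 marks.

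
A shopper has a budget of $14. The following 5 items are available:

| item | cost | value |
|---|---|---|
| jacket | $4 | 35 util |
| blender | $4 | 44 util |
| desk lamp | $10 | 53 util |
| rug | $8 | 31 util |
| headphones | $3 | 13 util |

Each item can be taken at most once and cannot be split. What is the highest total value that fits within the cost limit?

97 util

Check high-value combinations within $14:
- blender+desk lamp: cost 4+10=14, value 44+53=97
- jacket+blender+headphones: cost 4+4+3=11, value 35+44+13=92
- jacket+desk lamp: cost 4+10=14, value 35+53=88
Best: 97 util.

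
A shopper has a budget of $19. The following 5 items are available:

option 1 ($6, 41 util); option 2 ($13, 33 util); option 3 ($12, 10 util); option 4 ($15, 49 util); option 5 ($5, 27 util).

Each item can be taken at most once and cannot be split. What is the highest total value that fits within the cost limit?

Check high-value combinations within $19:
- option 1+option 2: cost 6+13=19, value 41+33=74
- option 1+option 5: cost 6+5=11, value 41+27=68
- option 2+option 5: cost 13+5=18, value 33+27=60
Best: 74 util.

74 util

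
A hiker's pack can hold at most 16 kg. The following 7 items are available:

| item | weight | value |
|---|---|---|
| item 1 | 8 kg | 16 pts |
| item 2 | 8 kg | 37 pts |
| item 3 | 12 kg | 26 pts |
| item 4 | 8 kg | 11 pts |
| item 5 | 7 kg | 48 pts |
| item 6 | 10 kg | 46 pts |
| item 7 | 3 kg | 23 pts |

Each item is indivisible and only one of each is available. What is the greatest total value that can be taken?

This is a 0/1 knapsack; check combinations near the capacity.
- item 2+item 5: weight 8+7=15, value 37+48=85
- item 5+item 7: weight 7+3=10, value 48+23=71
- item 6+item 7: weight 10+3=13, value 46+23=69
Best: 85 pts.

85 pts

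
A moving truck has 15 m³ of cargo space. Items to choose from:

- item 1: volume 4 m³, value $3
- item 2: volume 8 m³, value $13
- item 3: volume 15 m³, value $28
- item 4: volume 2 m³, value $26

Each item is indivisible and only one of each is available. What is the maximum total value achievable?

Check high-value combinations within 15 m³:
- item 1+item 2+item 4: volume 4+8+2=14, value 3+13+26=42
- item 2+item 4: volume 8+2=10, value 13+26=39
- item 1+item 4: volume 4+2=6, value 3+26=29
- item 3: volume 15, value 28
- item 4: volume 2, value 26
Best: $42.

$42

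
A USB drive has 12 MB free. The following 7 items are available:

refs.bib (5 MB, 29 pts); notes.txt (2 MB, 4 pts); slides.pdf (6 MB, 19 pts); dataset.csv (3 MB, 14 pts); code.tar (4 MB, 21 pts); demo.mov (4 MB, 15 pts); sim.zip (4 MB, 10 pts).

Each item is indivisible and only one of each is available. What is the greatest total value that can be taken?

Check high-value combinations within 12 MB:
- refs.bib+dataset.csv+code.tar: size 5+3+4=12, value 29+14+21=64
- refs.bib+dataset.csv+demo.mov: size 5+3+4=12, value 29+14+15=58
- refs.bib+notes.txt+code.tar: size 5+2+4=11, value 29+4+21=54
- refs.bib+dataset.csv+sim.zip: size 5+3+4=12, value 29+14+10=53
Best: 64 pts.

64 pts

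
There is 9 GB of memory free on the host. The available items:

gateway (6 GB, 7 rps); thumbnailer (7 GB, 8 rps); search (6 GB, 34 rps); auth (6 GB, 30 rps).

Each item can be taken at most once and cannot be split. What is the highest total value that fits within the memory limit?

This is a 0/1 knapsack; check combinations near the capacity.
- search: memory 6, value 34
- auth: memory 6, value 30
- thumbnailer: memory 7, value 8
- gateway: memory 6, value 7
Best: 34 rps.

34 rps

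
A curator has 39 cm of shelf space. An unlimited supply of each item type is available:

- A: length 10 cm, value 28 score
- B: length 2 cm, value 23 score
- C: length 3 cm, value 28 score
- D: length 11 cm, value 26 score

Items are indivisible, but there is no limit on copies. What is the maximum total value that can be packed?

Best value-per-unit is B at 23/2; filling with it alone gives 19×23 = 437.
Optimal mix: 18×B + 1×C → length 39, value 442.

442 score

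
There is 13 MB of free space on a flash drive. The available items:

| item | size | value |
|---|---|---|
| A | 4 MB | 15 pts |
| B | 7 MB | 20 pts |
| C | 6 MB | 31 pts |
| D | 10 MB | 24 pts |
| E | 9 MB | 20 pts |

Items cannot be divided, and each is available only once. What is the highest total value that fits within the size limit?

51 pts

Check high-value combinations within 13 MB:
- B+C: size 7+6=13, value 20+31=51
- A+C: size 4+6=10, value 15+31=46
- A+B: size 4+7=11, value 15+20=35
- A+E: size 4+9=13, value 15+20=35
- C: size 6, value 31
Best: 51 pts.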